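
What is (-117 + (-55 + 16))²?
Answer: 24336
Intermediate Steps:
(-117 + (-55 + 16))² = (-117 - 39)² = (-156)² = 24336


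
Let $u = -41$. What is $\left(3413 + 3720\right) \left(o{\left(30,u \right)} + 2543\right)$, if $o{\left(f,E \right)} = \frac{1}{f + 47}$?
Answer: $\frac{199532428}{11} \approx 1.8139 \cdot 10^{7}$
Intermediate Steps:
$o{\left(f,E \right)} = \frac{1}{47 + f}$
$\left(3413 + 3720\right) \left(o{\left(30,u \right)} + 2543\right) = \left(3413 + 3720\right) \left(\frac{1}{47 + 30} + 2543\right) = 7133 \left(\frac{1}{77} + 2543\right) = 7133 \cdot \frac{195812}{77} = \frac{199532428}{11}$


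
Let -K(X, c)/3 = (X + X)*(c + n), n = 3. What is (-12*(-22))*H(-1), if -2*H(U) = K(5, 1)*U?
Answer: -15840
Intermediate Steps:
K(X, c) = -6*X*(3 + c) (K(X, c) = -3*(X + X)*(c + 3) = -3*2*X*(3 + c) = -6*X*(3 + c))
H(U) = 60*U (H(U) = -(-6*5*(3 + 1))*U/2 = -(-6*5*4)*U/2 = -(-60)*U = 60*U)
(-12*(-22))*H(-1) = (-12*(-22))*(60*(-1)) = 264*(-60) = -15840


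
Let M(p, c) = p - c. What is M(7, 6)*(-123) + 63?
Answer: -60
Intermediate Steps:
M(7, 6)*(-123) + 63 = (7 - 1*6)*(-123) + 63 = (7 - 6)*(-123) + 63 = 1*(-123) + 63 = -123 + 63 = -60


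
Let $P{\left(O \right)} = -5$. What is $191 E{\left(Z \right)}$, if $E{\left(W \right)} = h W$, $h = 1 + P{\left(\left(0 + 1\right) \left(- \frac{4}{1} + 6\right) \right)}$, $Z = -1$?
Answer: $764$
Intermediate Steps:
$h = -4$ ($h = 1 - 5 = -4$)
$E{\left(W \right)} = - 4 W$
$191 E{\left(Z \right)} = 191 \left(\left(-4\right) \left(-1\right)\right) = 191 \cdot 4 = 764$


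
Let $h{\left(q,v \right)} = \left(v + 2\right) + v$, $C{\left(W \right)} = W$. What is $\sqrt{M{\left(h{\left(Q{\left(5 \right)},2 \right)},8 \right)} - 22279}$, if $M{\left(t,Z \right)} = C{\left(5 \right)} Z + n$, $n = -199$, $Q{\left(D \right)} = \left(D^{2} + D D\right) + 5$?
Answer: $i \sqrt{22438} \approx 149.79 i$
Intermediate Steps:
$Q{\left(D \right)} = 5 + 2 D^{2}$ ($Q{\left(D \right)} = \left(D^{2} + D^{2}\right) + 5 = 2 D^{2} + 5 = 5 + 2 D^{2}$)
$h{\left(q,v \right)} = 2 + 2 v$ ($h{\left(q,v \right)} = \left(2 + v\right) + v = 2 + 2 v$)
$M{\left(t,Z \right)} = -199 + 5 Z$ ($M{\left(t,Z \right)} = 5 Z - 199 = -199 + 5 Z$)
$\sqrt{M{\left(h{\left(Q{\left(5 \right)},2 \right)},8 \right)} - 22279} = \sqrt{\left(-199 + 5 \cdot 8\right) - 22279} = \sqrt{\left(-199 + 40\right) - 22279} = \sqrt{-159 - 22279} = \sqrt{-22438} = i \sqrt{22438}$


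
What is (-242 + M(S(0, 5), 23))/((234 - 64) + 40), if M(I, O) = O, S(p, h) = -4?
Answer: -73/70 ≈ -1.0429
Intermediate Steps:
(-242 + M(S(0, 5), 23))/((234 - 64) + 40) = (-242 + 23)/((234 - 64) + 40) = -219/(170 + 40) = -219/210 = -219*1/210 = -73/70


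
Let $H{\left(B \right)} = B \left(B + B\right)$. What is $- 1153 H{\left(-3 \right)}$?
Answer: $-20754$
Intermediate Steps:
$H{\left(B \right)} = 2 B^{2}$ ($H{\left(B \right)} = B 2 B = 2 B^{2}$)
$- 1153 H{\left(-3 \right)} = - 1153 \cdot 2 \left(-3\right)^{2} = - 1153 \cdot 2 \cdot 9 = \left(-1153\right) 18 = -20754$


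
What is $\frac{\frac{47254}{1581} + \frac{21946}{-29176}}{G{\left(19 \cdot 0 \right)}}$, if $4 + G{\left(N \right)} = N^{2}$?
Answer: $- \frac{671993039}{92254512} \approx -7.2841$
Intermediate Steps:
$G{\left(N \right)} = -4 + N^{2}$
$\frac{\frac{47254}{1581} + \frac{21946}{-29176}}{G{\left(19 \cdot 0 \right)}} = \frac{\frac{47254}{1581} + \frac{21946}{-29176}}{-4 + \left(19 \cdot 0\right)^{2}} = \frac{47254 \cdot \frac{1}{1581} + 21946 \left(- \frac{1}{29176}\right)}{-4 + 0^{2}} = \frac{\frac{47254}{1581} - \frac{10973}{14588}}{-4 + 0} = \frac{671993039}{23063628 \left(-4\right)} = \frac{671993039}{23063628} \left(- \frac{1}{4}\right) = - \frac{671993039}{92254512}$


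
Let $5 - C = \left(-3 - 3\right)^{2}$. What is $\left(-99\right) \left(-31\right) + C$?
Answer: $3038$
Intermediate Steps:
$C = -31$ ($C = 5 - \left(-3 - 3\right)^{2} = 5 - \left(-6\right)^{2} = 5 - 36 = -31$)
$\left(-99\right) \left(-31\right) + C = \left(-99\right) \left(-31\right) - 31 = 3069 - 31 = 3038$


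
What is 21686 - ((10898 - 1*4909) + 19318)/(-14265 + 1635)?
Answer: 273919487/12630 ≈ 21688.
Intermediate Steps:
21686 - ((10898 - 1*4909) + 19318)/(-14265 + 1635) = 21686 - ((10898 - 4909) + 19318)/(-12630) = 21686 - (5989 + 19318)*(-1)/12630 = 21686 - 25307*(-1)/12630 = 21686 - 1*(-25307/12630) = 21686 + 25307/12630 = 273919487/12630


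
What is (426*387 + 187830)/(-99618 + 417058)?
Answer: 88173/79360 ≈ 1.1111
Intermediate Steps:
(426*387 + 187830)/(-99618 + 417058) = (164862 + 187830)/317440 = 352692*(1/317440) = 88173/79360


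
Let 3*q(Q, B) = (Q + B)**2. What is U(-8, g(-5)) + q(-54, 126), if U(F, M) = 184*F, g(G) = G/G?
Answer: 256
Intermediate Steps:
q(Q, B) = (B + Q)**2/3 (q(Q, B) = (Q + B)**2/3 = (B + Q)**2/3)
g(G) = 1
U(-8, g(-5)) + q(-54, 126) = 184*(-8) + (126 - 54)**2/3 = -1472 + (1/3)*72**2 = -1472 + (1/3)*5184 = -1472 + 1728 = 256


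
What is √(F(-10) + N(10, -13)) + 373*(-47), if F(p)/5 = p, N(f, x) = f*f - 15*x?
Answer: -17531 + 7*√5 ≈ -17515.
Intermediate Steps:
N(f, x) = f² - 15*x
F(p) = 5*p
√(F(-10) + N(10, -13)) + 373*(-47) = √(5*(-10) + (10² - 15*(-13))) + 373*(-47) = √(-50 + (100 + 195)) - 17531 = √(-50 + 295) - 17531 = √245 - 17531 = 7*√5 - 17531 = -17531 + 7*√5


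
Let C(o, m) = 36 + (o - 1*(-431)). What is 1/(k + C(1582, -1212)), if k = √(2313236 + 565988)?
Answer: 2049/1319177 - 2*√719806/1319177 ≈ 0.00026696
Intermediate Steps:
C(o, m) = 467 + o (C(o, m) = 36 + (o + 431) = 36 + (431 + o) = 467 + o)
k = 2*√719806 (k = √2879224 = 2*√719806 ≈ 1696.8)
1/(k + C(1582, -1212)) = 1/(2*√719806 + (467 + 1582)) = 1/(2*√719806 + 2049) = 1/(2049 + 2*√719806)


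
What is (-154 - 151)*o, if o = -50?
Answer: 15250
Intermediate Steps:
(-154 - 151)*o = (-154 - 151)*(-50) = -305*(-50) = 15250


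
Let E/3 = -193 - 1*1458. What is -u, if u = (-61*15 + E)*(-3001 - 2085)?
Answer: -29844648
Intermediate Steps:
E = -4953 (E = 3*(-193 - 1*1458) = 3*(-193 - 1458) = 3*(-1651) = -4953)
u = 29844648 (u = (-61*15 - 4953)*(-3001 - 2085) = (-915 - 4953)*(-5086) = -5868*(-5086) = 29844648)
-u = -1*29844648 = -29844648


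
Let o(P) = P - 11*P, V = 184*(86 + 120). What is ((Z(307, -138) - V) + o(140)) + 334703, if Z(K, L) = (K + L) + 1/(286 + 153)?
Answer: 129754353/439 ≈ 2.9557e+5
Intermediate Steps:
V = 37904 (V = 184*206 = 37904)
o(P) = -10*P
Z(K, L) = 1/439 + K + L (Z(K, L) = (K + L) + 1/439 = 1/439 + K + L)
((Z(307, -138) - V) + o(140)) + 334703 = (((1/439 + 307 - 138) - 1*37904) - 10*140) + 334703 = ((74192/439 - 37904) - 1400) + 334703 = (-16565664/439 - 1400) + 334703 = -17180264/439 + 334703 = 129754353/439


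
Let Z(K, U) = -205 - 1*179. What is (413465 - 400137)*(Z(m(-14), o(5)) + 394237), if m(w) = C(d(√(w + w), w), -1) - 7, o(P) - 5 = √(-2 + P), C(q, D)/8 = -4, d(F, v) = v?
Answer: 5249272784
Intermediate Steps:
C(q, D) = -32 (C(q, D) = 8*(-4) = -32)
o(P) = 5 + √(-2 + P)
m(w) = -39 (m(w) = -32 - 7 = -39)
Z(K, U) = -384 (Z(K, U) = -205 - 179 = -384)
(413465 - 400137)*(Z(m(-14), o(5)) + 394237) = (413465 - 400137)*(-384 + 394237) = 13328*393853 = 5249272784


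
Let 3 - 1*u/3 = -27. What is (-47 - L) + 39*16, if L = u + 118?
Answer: 369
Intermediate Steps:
u = 90 (u = 9 - 3*(-27) = 9 + 81 = 90)
L = 208 (L = 90 + 118 = 208)
(-47 - L) + 39*16 = (-47 - 1*208) + 39*16 = (-47 - 208) + 624 = -255 + 624 = 369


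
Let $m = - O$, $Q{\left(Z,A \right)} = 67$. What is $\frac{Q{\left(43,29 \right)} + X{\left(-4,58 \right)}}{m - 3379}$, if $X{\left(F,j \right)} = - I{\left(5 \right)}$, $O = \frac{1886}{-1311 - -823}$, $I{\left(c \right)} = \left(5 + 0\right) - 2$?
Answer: $- \frac{15616}{823533} \approx -0.018962$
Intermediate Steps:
$I{\left(c \right)} = 3$ ($I{\left(c \right)} = 5 - 2 = 3$)
$O = - \frac{943}{244}$ ($O = \frac{1886}{-1311 + 823} = \frac{1886}{-488} = 1886 \left(- \frac{1}{488}\right) = - \frac{943}{244} \approx -3.8648$)
$X{\left(F,j \right)} = -3$ ($X{\left(F,j \right)} = \left(-1\right) 3 = -3$)
$m = \frac{943}{244}$ ($m = \left(-1\right) \left(- \frac{943}{244}\right) = \frac{943}{244} \approx 3.8648$)
$\frac{Q{\left(43,29 \right)} + X{\left(-4,58 \right)}}{m - 3379} = \frac{67 - 3}{\frac{943}{244} - 3379} = \frac{64}{- \frac{823533}{244}} = 64 \left(- \frac{244}{823533}\right) = - \frac{15616}{823533}$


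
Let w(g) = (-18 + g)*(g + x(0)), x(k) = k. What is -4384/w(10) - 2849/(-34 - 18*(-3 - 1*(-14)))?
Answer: 77813/1160 ≈ 67.080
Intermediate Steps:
w(g) = g*(-18 + g) (w(g) = (-18 + g)*(g + 0) = (-18 + g)*g = g*(-18 + g))
-4384/w(10) - 2849/(-34 - 18*(-3 - 1*(-14))) = -4384*1/(10*(-18 + 10)) - 2849/(-34 - 18*(-3 - 1*(-14))) = -4384/(10*(-8)) - 2849/(-34 - 18*(-3 + 14)) = -4384/(-80) - 2849/(-34 - 18*11) = -4384*(-1/80) - 2849/(-34 - 198) = 274/5 - 2849/(-232) = 274/5 - 2849*(-1/232) = 274/5 + 2849/232 = 77813/1160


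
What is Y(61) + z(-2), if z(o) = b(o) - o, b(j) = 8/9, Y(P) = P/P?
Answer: 35/9 ≈ 3.8889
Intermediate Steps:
Y(P) = 1
b(j) = 8/9 (b(j) = 8*(⅑) = 8/9)
z(o) = 8/9 - o
Y(61) + z(-2) = 1 + (8/9 - 1*(-2)) = 1 + (8/9 + 2) = 1 + 26/9 = 35/9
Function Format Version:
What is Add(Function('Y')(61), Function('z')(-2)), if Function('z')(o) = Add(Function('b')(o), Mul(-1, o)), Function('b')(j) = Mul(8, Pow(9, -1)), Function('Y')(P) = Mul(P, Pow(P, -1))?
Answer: Rational(35, 9) ≈ 3.8889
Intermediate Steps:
Function('Y')(P) = 1
Function('b')(j) = Rational(8, 9) (Function('b')(j) = Mul(8, Rational(1, 9)) = Rational(8, 9))
Function('z')(o) = Add(Rational(8, 9), Mul(-1, o))
Add(Function('Y')(61), Function('z')(-2)) = Add(1, Add(Rational(8, 9), Mul(-1, -2))) = Add(1, Add(Rational(8, 9), 2)) = Add(1, Rational(26, 9)) = Rational(35, 9)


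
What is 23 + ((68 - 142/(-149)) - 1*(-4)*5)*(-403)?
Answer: -5337935/149 ≈ -35825.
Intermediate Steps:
23 + ((68 - 142/(-149)) - 1*(-4)*5)*(-403) = 23 + ((68 - 142*(-1/149)) + 4*5)*(-403) = 23 + ((68 + 142/149) + 20)*(-403) = 23 + (10274/149 + 20)*(-403) = 23 + (13254/149)*(-403) = 23 - 5341362/149 = -5337935/149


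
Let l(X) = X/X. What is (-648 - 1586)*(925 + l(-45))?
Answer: -2068684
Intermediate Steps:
l(X) = 1
(-648 - 1586)*(925 + l(-45)) = (-648 - 1586)*(925 + 1) = -2234*926 = -2068684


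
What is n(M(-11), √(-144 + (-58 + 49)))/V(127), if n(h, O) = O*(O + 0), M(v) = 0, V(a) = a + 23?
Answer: -51/50 ≈ -1.0200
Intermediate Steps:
V(a) = 23 + a
n(h, O) = O² (n(h, O) = O*O = O²)
n(M(-11), √(-144 + (-58 + 49)))/V(127) = (√(-144 + (-58 + 49)))²/(23 + 127) = (√(-144 - 9))²/150 = (√(-153))²*(1/150) = (3*I*√17)²*(1/150) = -153*1/150 = -51/50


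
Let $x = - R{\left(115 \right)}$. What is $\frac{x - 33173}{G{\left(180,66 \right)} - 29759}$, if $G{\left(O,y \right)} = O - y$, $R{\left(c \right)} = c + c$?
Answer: $\frac{33403}{29645} \approx 1.1268$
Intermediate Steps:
$R{\left(c \right)} = 2 c$
$x = -230$ ($x = - 2 \cdot 115 = \left(-1\right) 230 = -230$)
$\frac{x - 33173}{G{\left(180,66 \right)} - 29759} = \frac{-230 - 33173}{\left(180 - 66\right) - 29759} = - \frac{33403}{\left(180 - 66\right) - 29759} = - \frac{33403}{114 - 29759} = - \frac{33403}{-29645} = \left(-33403\right) \left(- \frac{1}{29645}\right) = \frac{33403}{29645}$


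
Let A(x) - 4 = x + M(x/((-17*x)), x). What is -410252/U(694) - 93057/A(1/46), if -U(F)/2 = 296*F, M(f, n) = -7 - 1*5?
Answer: 439708887485/37695304 ≈ 11665.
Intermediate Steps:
M(f, n) = -12 (M(f, n) = -7 - 5 = -12)
U(F) = -592*F
A(x) = -8 + x (A(x) = 4 + (x - 12) = 4 + (-12 + x) = -8 + x)
-410252/U(694) - 93057/A(1/46) = -410252/((-592*694)) - 93057/(-8 + 1/46) = -410252/(-410848) - 93057/(-8 + 1/46) = -410252*(-1/410848) - 93057/(-367/46) = 102563/102712 - 93057*(-46/367) = 102563/102712 + 4280622/367 = 439708887485/37695304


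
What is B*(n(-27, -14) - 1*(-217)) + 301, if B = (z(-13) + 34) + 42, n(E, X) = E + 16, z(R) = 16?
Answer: 19253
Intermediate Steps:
n(E, X) = 16 + E
B = 92 (B = (16 + 34) + 42 = 50 + 42 = 92)
B*(n(-27, -14) - 1*(-217)) + 301 = 92*((16 - 27) - 1*(-217)) + 301 = 92*(-11 + 217) + 301 = 92*206 + 301 = 18952 + 301 = 19253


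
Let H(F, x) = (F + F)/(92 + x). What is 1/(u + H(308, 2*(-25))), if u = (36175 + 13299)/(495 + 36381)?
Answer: 6146/98387 ≈ 0.062468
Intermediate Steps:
u = 24737/18438 (u = 49474/36876 = 49474*(1/36876) = 24737/18438 ≈ 1.3416)
H(F, x) = 2*F/(92 + x) (H(F, x) = (2*F)/(92 + x) = 2*F/(92 + x))
1/(u + H(308, 2*(-25))) = 1/(24737/18438 + 2*308/(92 + 2*(-25))) = 1/(24737/18438 + 2*308/(92 - 50)) = 1/(24737/18438 + 2*308/42) = 1/(24737/18438 + 2*308*(1/42)) = 1/(24737/18438 + 44/3) = 1/(98387/6146) = 6146/98387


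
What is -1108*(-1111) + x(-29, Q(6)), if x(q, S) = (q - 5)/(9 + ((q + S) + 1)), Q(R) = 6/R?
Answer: 11078909/9 ≈ 1.2310e+6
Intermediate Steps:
x(q, S) = (-5 + q)/(10 + S + q) (x(q, S) = (-5 + q)/(9 + ((S + q) + 1)) = (-5 + q)/(9 + (1 + S + q)) = (-5 + q)/(10 + S + q))
-1108*(-1111) + x(-29, Q(6)) = -1108*(-1111) + (-5 - 29)/(10 + 6/6 - 29) = 1230988 - 34/(10 + 6*(⅙) - 29) = 1230988 - 34/(10 + 1 - 29) = 1230988 - 34/(-18) = 1230988 - 1/18*(-34) = 1230988 + 17/9 = 11078909/9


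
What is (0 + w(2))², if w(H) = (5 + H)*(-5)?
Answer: 1225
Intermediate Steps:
w(H) = -25 - 5*H
(0 + w(2))² = (0 + (-25 - 5*2))² = (0 + (-25 - 10))² = (0 - 35)² = (-35)² = 1225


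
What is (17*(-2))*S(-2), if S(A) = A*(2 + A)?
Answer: 0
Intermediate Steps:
(17*(-2))*S(-2) = (17*(-2))*(-2*(2 - 2)) = -(-68)*0 = -34*0 = 0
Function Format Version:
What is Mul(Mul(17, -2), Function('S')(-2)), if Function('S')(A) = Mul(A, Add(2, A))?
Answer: 0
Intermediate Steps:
Mul(Mul(17, -2), Function('S')(-2)) = Mul(Mul(17, -2), Mul(-2, Add(2, -2))) = Mul(-34, Mul(-2, 0)) = Mul(-34, 0) = 0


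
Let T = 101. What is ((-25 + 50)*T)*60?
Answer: 151500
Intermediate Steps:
((-25 + 50)*T)*60 = ((-25 + 50)*101)*60 = (25*101)*60 = 2525*60 = 151500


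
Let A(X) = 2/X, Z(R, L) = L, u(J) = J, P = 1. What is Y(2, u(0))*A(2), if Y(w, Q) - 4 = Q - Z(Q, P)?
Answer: 3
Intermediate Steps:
Y(w, Q) = 3 + Q (Y(w, Q) = 4 + (Q - 1*1) = 4 + (Q - 1) = 4 + (-1 + Q) = 3 + Q)
Y(2, u(0))*A(2) = (3 + 0)*(2/2) = 3*(2*(½)) = 3*1 = 3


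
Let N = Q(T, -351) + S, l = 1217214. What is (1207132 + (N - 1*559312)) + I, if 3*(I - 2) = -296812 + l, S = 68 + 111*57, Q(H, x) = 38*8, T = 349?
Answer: 2883965/3 ≈ 9.6132e+5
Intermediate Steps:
Q(H, x) = 304
S = 6395 (S = 68 + 6327 = 6395)
N = 6699 (N = 304 + 6395 = 6699)
I = 920408/3 (I = 2 + (-296812 + 1217214)/3 = 2 + (⅓)*920402 = 2 + 920402/3 = 920408/3 ≈ 3.0680e+5)
(1207132 + (N - 1*559312)) + I = (1207132 + (6699 - 1*559312)) + 920408/3 = (1207132 + (6699 - 559312)) + 920408/3 = (1207132 - 552613) + 920408/3 = 654519 + 920408/3 = 2883965/3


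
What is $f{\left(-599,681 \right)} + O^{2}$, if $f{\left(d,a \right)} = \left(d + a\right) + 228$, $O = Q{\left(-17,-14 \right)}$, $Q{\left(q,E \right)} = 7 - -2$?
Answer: $391$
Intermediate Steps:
$Q{\left(q,E \right)} = 9$ ($Q{\left(q,E \right)} = 7 + 2 = 9$)
$O = 9$
$f{\left(d,a \right)} = 228 + a + d$ ($f{\left(d,a \right)} = \left(a + d\right) + 228 = 228 + a + d$)
$f{\left(-599,681 \right)} + O^{2} = \left(228 + 681 - 599\right) + 9^{2} = 310 + 81 = 391$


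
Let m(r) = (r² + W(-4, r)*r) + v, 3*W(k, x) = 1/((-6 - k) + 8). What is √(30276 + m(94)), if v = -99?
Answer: 2*√87791/3 ≈ 197.53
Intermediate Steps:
W(k, x) = 1/(3*(2 - k)) (W(k, x) = 1/(3*((-6 - k) + 8)) = 1/(3*(2 - k)))
m(r) = -99 + r² + r/18 (m(r) = (r² + (-1/(-6 + 3*(-4)))*r) - 99 = (r² + (-1/(-6 - 12))*r) - 99 = (r² + (-1/(-18))*r) - 99 = (r² + (-1*(-1/18))*r) - 99 = (r² + r/18) - 99 = -99 + r² + r/18)
√(30276 + m(94)) = √(30276 + (-99 + 94² + (1/18)*94)) = √(30276 + (-99 + 8836 + 47/9)) = √(30276 + 78680/9) = √(351164/9) = 2*√87791/3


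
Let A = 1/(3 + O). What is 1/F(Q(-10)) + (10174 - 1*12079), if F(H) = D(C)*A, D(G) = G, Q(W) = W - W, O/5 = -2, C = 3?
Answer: -5722/3 ≈ -1907.3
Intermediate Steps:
O = -10 (O = 5*(-2) = -10)
A = -⅐ (A = 1/(3 - 10) = 1/(-7) = -⅐ ≈ -0.14286)
Q(W) = 0
F(H) = -3/7 (F(H) = 3*(-⅐) = -3/7)
1/F(Q(-10)) + (10174 - 1*12079) = 1/(-3/7) + (10174 - 1*12079) = -7/3 + (10174 - 12079) = -7/3 - 1905 = -5722/3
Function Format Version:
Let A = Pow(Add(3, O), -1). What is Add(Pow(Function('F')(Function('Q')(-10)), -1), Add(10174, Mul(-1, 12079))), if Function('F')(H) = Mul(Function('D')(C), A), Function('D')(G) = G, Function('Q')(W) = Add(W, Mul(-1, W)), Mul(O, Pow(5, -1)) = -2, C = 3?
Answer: Rational(-5722, 3) ≈ -1907.3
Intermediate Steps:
O = -10 (O = Mul(5, -2) = -10)
A = Rational(-1, 7) (A = Pow(Add(3, -10), -1) = Pow(-7, -1) = Rational(-1, 7) ≈ -0.14286)
Function('Q')(W) = 0
Function('F')(H) = Rational(-3, 7) (Function('F')(H) = Mul(3, Rational(-1, 7)) = Rational(-3, 7))
Add(Pow(Function('F')(Function('Q')(-10)), -1), Add(10174, Mul(-1, 12079))) = Add(Pow(Rational(-3, 7), -1), Add(10174, Mul(-1, 12079))) = Add(Rational(-7, 3), Add(10174, -12079)) = Add(Rational(-7, 3), -1905) = Rational(-5722, 3)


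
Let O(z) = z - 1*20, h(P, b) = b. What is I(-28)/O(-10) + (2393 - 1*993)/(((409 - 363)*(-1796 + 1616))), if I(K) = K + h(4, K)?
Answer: 1757/1035 ≈ 1.6976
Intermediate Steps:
O(z) = -20 + z (O(z) = z - 20 = -20 + z)
I(K) = 2*K (I(K) = K + K = 2*K)
I(-28)/O(-10) + (2393 - 1*993)/(((409 - 363)*(-1796 + 1616))) = (2*(-28))/(-20 - 10) + (2393 - 1*993)/(((409 - 363)*(-1796 + 1616))) = -56/(-30) + (2393 - 993)/((46*(-180))) = -56*(-1/30) + 1400/(-8280) = 28/15 + 1400*(-1/8280) = 28/15 - 35/207 = 1757/1035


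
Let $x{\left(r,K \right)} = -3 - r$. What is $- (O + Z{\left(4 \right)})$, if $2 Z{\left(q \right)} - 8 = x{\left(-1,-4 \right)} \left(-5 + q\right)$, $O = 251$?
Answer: $-256$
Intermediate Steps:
$Z{\left(q \right)} = 9 - q$ ($Z{\left(q \right)} = 4 + \frac{\left(-3 - -1\right) \left(-5 + q\right)}{2} = 4 + \frac{\left(-3 + 1\right) \left(-5 + q\right)}{2} = 4 + \frac{\left(-2\right) \left(-5 + q\right)}{2} = 4 + \frac{10 - 2 q}{2} = 4 - \left(-5 + q\right) = 9 - q$)
$- (O + Z{\left(4 \right)}) = - (251 + \left(9 - 4\right)) = - (251 + 5) = \left(-1\right) 256 = -256$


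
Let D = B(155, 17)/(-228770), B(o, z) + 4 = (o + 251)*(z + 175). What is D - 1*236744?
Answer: -27080001414/114385 ≈ -2.3674e+5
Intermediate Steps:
B(o, z) = -4 + (175 + z)*(251 + o) (B(o, z) = -4 + (o + 251)*(z + 175) = -4 + (251 + o)*(175 + z) = -4 + (175 + z)*(251 + o))
D = -38974/114385 (D = (43921 + 175*155 + 251*17 + 155*17)/(-228770) = (43921 + 27125 + 4267 + 2635)*(-1/228770) = 77948*(-1/228770) = -38974/114385 ≈ -0.34073)
D - 1*236744 = -38974/114385 - 1*236744 = -38974/114385 - 236744 = -27080001414/114385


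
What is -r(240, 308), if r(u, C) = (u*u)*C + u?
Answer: -17741040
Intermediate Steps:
r(u, C) = u + C*u**2 (r(u, C) = u**2*C + u = C*u**2 + u = u + C*u**2)
-r(240, 308) = -240*(1 + 308*240) = -240*(1 + 73920) = -240*73921 = -1*17741040 = -17741040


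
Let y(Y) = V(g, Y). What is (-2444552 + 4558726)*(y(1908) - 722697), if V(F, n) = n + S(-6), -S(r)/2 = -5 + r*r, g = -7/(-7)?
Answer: -1524004442074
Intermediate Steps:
g = 1 (g = -7*(-⅐) = 1)
S(r) = 10 - 2*r² (S(r) = -2*(-5 + r*r) = -2*(-5 + r²) = 10 - 2*r²)
V(F, n) = -62 + n (V(F, n) = n + (10 - 2*(-6)²) = n + (10 - 2*36) = n + (10 - 72) = n - 62 = -62 + n)
y(Y) = -62 + Y
(-2444552 + 4558726)*(y(1908) - 722697) = (-2444552 + 4558726)*((-62 + 1908) - 722697) = 2114174*(1846 - 722697) = 2114174*(-720851) = -1524004442074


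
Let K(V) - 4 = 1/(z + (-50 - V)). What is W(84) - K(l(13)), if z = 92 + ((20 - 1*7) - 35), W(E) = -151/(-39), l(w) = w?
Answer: -74/273 ≈ -0.27106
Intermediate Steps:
W(E) = 151/39 (W(E) = -151*(-1/39) = 151/39)
z = 70 (z = 92 + ((20 - 7) - 35) = 92 + (13 - 35) = 92 - 22 = 70)
K(V) = 4 + 1/(20 - V) (K(V) = 4 + 1/(70 + (-50 - V)) = 4 + 1/(20 - V))
W(84) - K(l(13)) = 151/39 - (-81 + 4*13)/(-20 + 13) = 151/39 - (-81 + 52)/(-7) = 151/39 - (-1)*(-29)/7 = 151/39 - 1*29/7 = 151/39 - 29/7 = -74/273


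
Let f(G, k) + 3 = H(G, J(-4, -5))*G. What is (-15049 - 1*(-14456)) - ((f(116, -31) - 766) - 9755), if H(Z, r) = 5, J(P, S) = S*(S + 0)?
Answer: 9351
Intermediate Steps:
J(P, S) = S² (J(P, S) = S*S = S²)
f(G, k) = -3 + 5*G
(-15049 - 1*(-14456)) - ((f(116, -31) - 766) - 9755) = (-15049 - 1*(-14456)) - (((-3 + 5*116) - 766) - 9755) = (-15049 + 14456) - (((-3 + 580) - 766) - 9755) = -593 - ((577 - 766) - 9755) = -593 - (-189 - 9755) = -593 - 1*(-9944) = -593 + 9944 = 9351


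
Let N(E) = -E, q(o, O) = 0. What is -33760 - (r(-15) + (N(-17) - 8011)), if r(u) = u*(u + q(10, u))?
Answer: -25991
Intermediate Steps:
r(u) = u² (r(u) = u*(u + 0) = u*u = u²)
-33760 - (r(-15) + (N(-17) - 8011)) = -33760 - ((-15)² + (-1*(-17) - 8011)) = -33760 - (225 + (17 - 8011)) = -33760 - (225 - 7994) = -33760 - 1*(-7769) = -33760 + 7769 = -25991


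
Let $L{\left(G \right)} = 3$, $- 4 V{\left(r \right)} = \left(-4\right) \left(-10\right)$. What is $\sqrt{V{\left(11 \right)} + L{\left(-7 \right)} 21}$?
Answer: $\sqrt{53} \approx 7.2801$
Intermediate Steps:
$V{\left(r \right)} = -10$ ($V{\left(r \right)} = - \frac{\left(-4\right) \left(-10\right)}{4} = \left(- \frac{1}{4}\right) 40 = -10$)
$\sqrt{V{\left(11 \right)} + L{\left(-7 \right)} 21} = \sqrt{-10 + 3 \cdot 21} = \sqrt{-10 + 63} = \sqrt{53}$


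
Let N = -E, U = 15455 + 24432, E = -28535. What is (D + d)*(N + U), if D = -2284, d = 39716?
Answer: 2561172304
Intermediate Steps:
U = 39887
N = 28535 (N = -1*(-28535) = 28535)
(D + d)*(N + U) = (-2284 + 39716)*(28535 + 39887) = 37432*68422 = 2561172304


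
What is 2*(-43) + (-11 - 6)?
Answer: -103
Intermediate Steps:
2*(-43) + (-11 - 6) = -86 - 17 = -103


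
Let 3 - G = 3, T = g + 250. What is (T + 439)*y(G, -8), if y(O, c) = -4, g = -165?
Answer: -2096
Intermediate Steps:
T = 85 (T = -165 + 250 = 85)
G = 0 (G = 3 - 1*3 = 3 - 3 = 0)
(T + 439)*y(G, -8) = (85 + 439)*(-4) = 524*(-4) = -2096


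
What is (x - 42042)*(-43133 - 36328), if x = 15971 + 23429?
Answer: 209935962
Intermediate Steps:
x = 39400
(x - 42042)*(-43133 - 36328) = (39400 - 42042)*(-43133 - 36328) = -2642*(-79461) = 209935962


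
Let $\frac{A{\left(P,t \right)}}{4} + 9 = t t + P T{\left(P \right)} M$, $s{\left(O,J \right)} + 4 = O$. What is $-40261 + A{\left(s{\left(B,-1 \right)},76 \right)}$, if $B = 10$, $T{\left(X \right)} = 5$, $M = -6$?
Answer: $-17913$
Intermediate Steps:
$s{\left(O,J \right)} = -4 + O$
$A{\left(P,t \right)} = -36 - 120 P + 4 t^{2}$ ($A{\left(P,t \right)} = -36 + 4 \left(t t + P 5 \left(-6\right)\right) = -36 + 4 \left(t^{2} + 5 P \left(-6\right)\right) = -36 + 4 \left(t^{2} - 30 P\right) = -36 - \left(- 4 t^{2} + 120 P\right) = -36 - 120 P + 4 t^{2}$)
$-40261 + A{\left(s{\left(B,-1 \right)},76 \right)} = -40261 - \left(36 - 23104 + 120 \left(-4 + 10\right)\right) = -40261 - -22348 = -40261 + 22348 = -17913$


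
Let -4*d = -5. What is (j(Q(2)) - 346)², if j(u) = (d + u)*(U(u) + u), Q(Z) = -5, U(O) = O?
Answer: 380689/4 ≈ 95172.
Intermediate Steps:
d = 5/4 (d = -¼*(-5) = 5/4 ≈ 1.2500)
j(u) = 2*u*(5/4 + u) (j(u) = (5/4 + u)*(u + u) = (5/4 + u)*(2*u) = 2*u*(5/4 + u))
(j(Q(2)) - 346)² = ((½)*(-5)*(5 + 4*(-5)) - 346)² = ((½)*(-5)*(5 - 20) - 346)² = ((½)*(-5)*(-15) - 346)² = (75/2 - 346)² = (-617/2)² = 380689/4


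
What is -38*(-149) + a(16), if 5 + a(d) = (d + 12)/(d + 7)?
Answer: 130139/23 ≈ 5658.2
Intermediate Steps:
a(d) = -5 + (12 + d)/(7 + d) (a(d) = -5 + (d + 12)/(d + 7) = -5 + (12 + d)/(7 + d))
-38*(-149) + a(16) = -38*(-149) + (-23 - 4*16)/(7 + 16) = 5662 + (-23 - 64)/23 = 5662 + (1/23)*(-87) = 5662 - 87/23 = 130139/23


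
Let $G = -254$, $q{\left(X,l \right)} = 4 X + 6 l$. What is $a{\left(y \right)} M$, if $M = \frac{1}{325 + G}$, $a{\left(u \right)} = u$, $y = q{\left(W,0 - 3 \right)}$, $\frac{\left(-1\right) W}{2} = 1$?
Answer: $- \frac{26}{71} \approx -0.3662$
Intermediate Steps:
$W = -2$ ($W = \left(-2\right) 1 = -2$)
$y = -26$ ($y = 4 \left(-2\right) + 6 \left(0 - 3\right) = -8 + 6 \left(-3\right) = -8 - 18 = -26$)
$M = \frac{1}{71}$ ($M = \frac{1}{325 - 254} = \frac{1}{71} \approx 0.014085$)
$a{\left(y \right)} M = \left(-26\right) \frac{1}{71} = - \frac{26}{71}$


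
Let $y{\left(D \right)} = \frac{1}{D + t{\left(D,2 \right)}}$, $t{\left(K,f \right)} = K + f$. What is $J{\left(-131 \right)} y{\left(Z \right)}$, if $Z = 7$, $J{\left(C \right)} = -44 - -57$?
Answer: $\frac{13}{16} \approx 0.8125$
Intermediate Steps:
$J{\left(C \right)} = 13$ ($J{\left(C \right)} = -44 + 57 = 13$)
$y{\left(D \right)} = \frac{1}{2 + 2 D}$ ($y{\left(D \right)} = \frac{1}{D + \left(D + 2\right)} = \frac{1}{D + \left(2 + D\right)} = \frac{1}{2 + 2 D}$)
$J{\left(-131 \right)} y{\left(Z \right)} = 13 \frac{1}{2 \left(1 + 7\right)} = 13 \frac{1}{2 \cdot 8} = 13 \cdot \frac{1}{2} \cdot \frac{1}{8} = 13 \cdot \frac{1}{16} = \frac{13}{16}$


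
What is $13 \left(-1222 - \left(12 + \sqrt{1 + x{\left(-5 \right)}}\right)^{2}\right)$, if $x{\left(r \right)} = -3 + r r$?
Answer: $-18057 - 312 \sqrt{23} \approx -19553.0$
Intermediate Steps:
$x{\left(r \right)} = -3 + r^{2}$
$13 \left(-1222 - \left(12 + \sqrt{1 + x{\left(-5 \right)}}\right)^{2}\right) = 13 \left(-1222 - \left(12 + \sqrt{1 - \left(3 - \left(-5\right)^{2}\right)}\right)^{2}\right) = 13 \left(-1222 - \left(12 + \sqrt{1 + \left(-3 + 25\right)}\right)^{2}\right) = 13 \left(-1222 - \left(12 + \sqrt{1 + 22}\right)^{2}\right) = 13 \left(-1222 - \left(12 + \sqrt{23}\right)^{2}\right) = -15886 - 13 \left(12 + \sqrt{23}\right)^{2}$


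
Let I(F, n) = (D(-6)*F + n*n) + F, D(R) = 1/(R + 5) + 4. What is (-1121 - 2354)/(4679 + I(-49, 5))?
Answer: -3475/4508 ≈ -0.77085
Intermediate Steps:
D(R) = 4 + 1/(5 + R) (D(R) = 1/(5 + R) + 4 = 4 + 1/(5 + R))
I(F, n) = n² + 4*F (I(F, n) = (((21 + 4*(-6))/(5 - 6))*F + n*n) + F = (((21 - 24)/(-1))*F + n²) + F = ((-1*(-3))*F + n²) + F = (3*F + n²) + F = (n² + 3*F) + F = n² + 4*F)
(-1121 - 2354)/(4679 + I(-49, 5)) = (-1121 - 2354)/(4679 + (5² + 4*(-49))) = -3475/(4679 + (25 - 196)) = -3475/(4679 - 171) = -3475/4508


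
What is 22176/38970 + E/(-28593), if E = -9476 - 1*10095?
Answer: 77597791/61903845 ≈ 1.2535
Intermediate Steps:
E = -19571 (E = -9476 - 10095 = -19571)
22176/38970 + E/(-28593) = 22176/38970 - 19571/(-28593) = 22176*(1/38970) - 19571*(-1/28593) = 1232/2165 + 19571/28593 = 77597791/61903845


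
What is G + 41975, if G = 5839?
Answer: 47814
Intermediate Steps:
G + 41975 = 5839 + 41975 = 47814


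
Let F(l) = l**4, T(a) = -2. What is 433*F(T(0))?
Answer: 6928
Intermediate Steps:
433*F(T(0)) = 433*(-2)**4 = 433*16 = 6928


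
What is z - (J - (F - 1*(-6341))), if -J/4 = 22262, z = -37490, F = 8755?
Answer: 66654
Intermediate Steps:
J = -89048 (J = -4*22262 = -89048)
z - (J - (F - 1*(-6341))) = -37490 - (-89048 - (8755 - 1*(-6341))) = -37490 - (-89048 - (8755 + 6341)) = -37490 - (-89048 - 1*15096) = -37490 - (-89048 - 15096) = -37490 - 1*(-104144) = -37490 + 104144 = 66654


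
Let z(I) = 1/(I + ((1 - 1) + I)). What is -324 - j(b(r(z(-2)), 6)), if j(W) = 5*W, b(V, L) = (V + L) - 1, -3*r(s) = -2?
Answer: -1057/3 ≈ -352.33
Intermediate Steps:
z(I) = 1/(2*I) (z(I) = 1/(I + (0 + I)) = 1/(I + I) = 1/(2*I))
r(s) = 2/3 (r(s) = -1/3*(-2) = 2/3)
b(V, L) = -1 + L + V (b(V, L) = (L + V) - 1 = -1 + L + V)
-324 - j(b(r(z(-2)), 6)) = -324 - 5*(-1 + 6 + 2/3) = -324 - 5*17/3 = -324 - 1*85/3 = -324 - 85/3 = -1057/3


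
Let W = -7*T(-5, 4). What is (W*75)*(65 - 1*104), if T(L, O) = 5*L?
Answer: -511875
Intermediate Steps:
W = 175 (W = -35*(-5) = -7*(-25) = 175)
(W*75)*(65 - 1*104) = (175*75)*(65 - 1*104) = 13125*(65 - 104) = 13125*(-39) = -511875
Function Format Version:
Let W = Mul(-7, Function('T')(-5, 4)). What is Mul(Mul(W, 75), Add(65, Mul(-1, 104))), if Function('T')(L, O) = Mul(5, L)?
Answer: -511875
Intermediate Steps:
W = 175 (W = Mul(-7, Mul(5, -5)) = Mul(-7, -25) = 175)
Mul(Mul(W, 75), Add(65, Mul(-1, 104))) = Mul(Mul(175, 75), Add(65, Mul(-1, 104))) = Mul(13125, Add(65, -104)) = Mul(13125, -39) = -511875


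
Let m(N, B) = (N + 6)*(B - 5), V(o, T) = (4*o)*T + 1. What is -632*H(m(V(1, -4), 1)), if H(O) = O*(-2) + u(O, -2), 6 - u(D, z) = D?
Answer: 64464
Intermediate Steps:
V(o, T) = 1 + 4*T*o (V(o, T) = 4*T*o + 1 = 1 + 4*T*o)
u(D, z) = 6 - D
m(N, B) = (-5 + B)*(6 + N) (m(N, B) = (6 + N)*(-5 + B) = (-5 + B)*(6 + N))
H(O) = 6 - 3*O (H(O) = O*(-2) + (6 - O) = -2*O + (6 - O) = 6 - 3*O)
-632*H(m(V(1, -4), 1)) = -632*(6 - 3*(-30 - 5*(1 + 4*(-4)*1) + 6*1 + 1*(1 + 4*(-4)*1))) = -632*(6 - 3*(-30 - 5*(1 - 16) + 6 + 1*(1 - 16))) = -632*(6 - 3*(-30 - 5*(-15) + 6 + 1*(-15))) = -632*(6 - 3*(-30 + 75 + 6 - 15)) = -632*(6 - 3*36) = -632*(6 - 108) = -632*(-102) = 64464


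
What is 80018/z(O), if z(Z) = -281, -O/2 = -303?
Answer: -80018/281 ≈ -284.76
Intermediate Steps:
O = 606 (O = -2*(-303) = 606)
80018/z(O) = 80018/(-281) = 80018*(-1/281) = -80018/281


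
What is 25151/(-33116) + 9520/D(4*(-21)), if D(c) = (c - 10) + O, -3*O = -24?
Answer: -158713653/1423988 ≈ -111.46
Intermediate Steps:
O = 8 (O = -1/3*(-24) = 8)
D(c) = -2 + c (D(c) = (c - 10) + 8 = (-10 + c) + 8 = -2 + c)
25151/(-33116) + 9520/D(4*(-21)) = 25151/(-33116) + 9520/(-2 + 4*(-21)) = 25151*(-1/33116) + 9520/(-2 - 84) = -25151/33116 + 9520/(-86) = -25151/33116 + 9520*(-1/86) = -25151/33116 - 4760/43 = -158713653/1423988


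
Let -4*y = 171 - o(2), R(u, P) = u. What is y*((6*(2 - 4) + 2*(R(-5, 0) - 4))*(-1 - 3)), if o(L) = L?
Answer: -5070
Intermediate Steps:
y = -169/4 (y = -(171 - 1*2)/4 = -(171 - 2)/4 = -¼*169 = -169/4 ≈ -42.250)
y*((6*(2 - 4) + 2*(R(-5, 0) - 4))*(-1 - 3)) = -169*(6*(2 - 4) + 2*(-5 - 4))*(-1 - 3)/4 = -169*(6*(-2) + 2*(-9))*(-4)/4 = -169*(-12 - 18)*(-4)/4 = -(-2535)*(-4)/2 = -169/4*120 = -5070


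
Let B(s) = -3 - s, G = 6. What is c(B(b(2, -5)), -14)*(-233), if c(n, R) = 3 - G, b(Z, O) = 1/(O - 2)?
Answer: 699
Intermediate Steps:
b(Z, O) = 1/(-2 + O)
c(n, R) = -3 (c(n, R) = 3 - 1*6 = 3 - 6 = -3)
c(B(b(2, -5)), -14)*(-233) = -3*(-233) = 699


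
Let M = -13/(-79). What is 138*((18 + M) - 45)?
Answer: -292560/79 ≈ -3703.3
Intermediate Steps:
M = 13/79 (M = -13*(-1/79) = 13/79 ≈ 0.16456)
138*((18 + M) - 45) = 138*((18 + 13/79) - 45) = 138*(1435/79 - 45) = 138*(-2120/79) = -292560/79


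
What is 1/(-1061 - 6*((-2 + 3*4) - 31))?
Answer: -1/935 ≈ -0.0010695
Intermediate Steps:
1/(-1061 - 6*((-2 + 3*4) - 31)) = 1/(-1061 - 6*((-2 + 12) - 31)) = 1/(-1061 - 6*(10 - 31)) = 1/(-1061 - 6*(-21)) = 1/(-1061 + 126) = 1/(-935) = -1/935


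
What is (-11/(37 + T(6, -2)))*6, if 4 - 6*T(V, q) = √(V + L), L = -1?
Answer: -89496/51071 - 396*√5/51071 ≈ -1.7697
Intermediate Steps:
T(V, q) = ⅔ - √(-1 + V)/6 (T(V, q) = ⅔ - √(V - 1)/6 = ⅔ - √(-1 + V)/6)
(-11/(37 + T(6, -2)))*6 = (-11/(37 + (⅔ - √(-1 + 6)/6)))*6 = (-11/(37 + (⅔ - √5/6)))*6 = (-11/(113/3 - √5/6))*6 = -11/(113/3 - √5/6)*6 = -66/(113/3 - √5/6)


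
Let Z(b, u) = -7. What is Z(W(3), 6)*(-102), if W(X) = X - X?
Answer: 714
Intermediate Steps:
W(X) = 0
Z(W(3), 6)*(-102) = -7*(-102) = 714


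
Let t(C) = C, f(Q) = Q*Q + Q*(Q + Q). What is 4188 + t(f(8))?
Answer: 4380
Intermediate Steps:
f(Q) = 3*Q² (f(Q) = Q² + Q*(2*Q) = Q² + 2*Q² = 3*Q²)
4188 + t(f(8)) = 4188 + 3*8² = 4188 + 3*64 = 4188 + 192 = 4380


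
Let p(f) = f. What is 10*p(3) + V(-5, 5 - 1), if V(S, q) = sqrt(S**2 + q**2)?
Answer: 30 + sqrt(41) ≈ 36.403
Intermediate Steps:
10*p(3) + V(-5, 5 - 1) = 10*3 + sqrt((-5)**2 + (5 - 1)**2) = 30 + sqrt(25 + 4**2) = 30 + sqrt(25 + 16) = 30 + sqrt(41)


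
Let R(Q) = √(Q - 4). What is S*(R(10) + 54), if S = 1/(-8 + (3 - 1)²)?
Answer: -27/2 - √6/4 ≈ -14.112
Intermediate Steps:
R(Q) = √(-4 + Q)
S = -¼ (S = 1/(-8 + 2²) = 1/(-8 + 4) = 1/(-4) = -¼ ≈ -0.25000)
S*(R(10) + 54) = -(√(-4 + 10) + 54)/4 = -(√6 + 54)/4 = -(54 + √6)/4 = -27/2 - √6/4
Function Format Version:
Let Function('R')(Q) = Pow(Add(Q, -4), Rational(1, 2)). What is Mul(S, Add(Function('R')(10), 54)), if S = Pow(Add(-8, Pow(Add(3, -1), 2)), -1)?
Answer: Add(Rational(-27, 2), Mul(Rational(-1, 4), Pow(6, Rational(1, 2)))) ≈ -14.112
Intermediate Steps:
Function('R')(Q) = Pow(Add(-4, Q), Rational(1, 2))
S = Rational(-1, 4) (S = Pow(Add(-8, Pow(2, 2)), -1) = Pow(Add(-8, 4), -1) = Pow(-4, -1) = Rational(-1, 4) ≈ -0.25000)
Mul(S, Add(Function('R')(10), 54)) = Mul(Rational(-1, 4), Add(Pow(Add(-4, 10), Rational(1, 2)), 54)) = Mul(Rational(-1, 4), Add(Pow(6, Rational(1, 2)), 54)) = Mul(Rational(-1, 4), Add(54, Pow(6, Rational(1, 2)))) = Add(Rational(-27, 2), Mul(Rational(-1, 4), Pow(6, Rational(1, 2))))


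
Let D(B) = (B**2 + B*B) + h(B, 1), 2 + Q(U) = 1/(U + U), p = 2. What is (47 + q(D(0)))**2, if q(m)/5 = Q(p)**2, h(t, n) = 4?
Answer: 994009/256 ≈ 3882.8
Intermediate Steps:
Q(U) = -2 + 1/(2*U) (Q(U) = -2 + 1/(U + U) = -2 + 1/(2*U))
D(B) = 4 + 2*B**2 (D(B) = (B**2 + B*B) + 4 = (B**2 + B**2) + 4 = 2*B**2 + 4 = 4 + 2*B**2)
q(m) = 245/16 (q(m) = 5*(-2 + (1/2)/2)**2 = 5*(-2 + (1/2)*(1/2))**2 = 5*(-2 + 1/4)**2 = 5*(-7/4)**2 = 5*(49/16) = 245/16)
(47 + q(D(0)))**2 = (47 + 245/16)**2 = (997/16)**2 = 994009/256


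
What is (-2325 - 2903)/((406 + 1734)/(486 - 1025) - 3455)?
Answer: 2817892/1864385 ≈ 1.5114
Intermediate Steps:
(-2325 - 2903)/((406 + 1734)/(486 - 1025) - 3455) = -5228/(2140/(-539) - 3455) = -5228/(2140*(-1/539) - 3455) = -5228/(-2140/539 - 3455) = -5228/(-1864385/539) = -5228*(-539/1864385) = 2817892/1864385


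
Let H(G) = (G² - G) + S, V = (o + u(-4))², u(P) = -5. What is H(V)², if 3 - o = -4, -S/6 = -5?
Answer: 1764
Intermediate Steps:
S = 30 (S = -6*(-5) = 30)
o = 7 (o = 3 - 1*(-4) = 3 + 4 = 7)
V = 4 (V = (7 - 5)² = 2² = 4)
H(G) = 30 + G² - G (H(G) = (G² - G) + 30 = 30 + G² - G)
H(V)² = (30 + 4² - 1*4)² = (30 + 16 - 4)² = 42² = 1764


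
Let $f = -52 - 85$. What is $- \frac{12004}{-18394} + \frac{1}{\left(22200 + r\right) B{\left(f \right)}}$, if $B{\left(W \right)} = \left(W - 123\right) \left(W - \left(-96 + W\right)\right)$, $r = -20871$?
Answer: $\frac{199097374483}{305081412480} \approx 0.6526$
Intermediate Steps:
$f = -137$
$B{\left(W \right)} = -11808 + 96 W$ ($B{\left(W \right)} = \left(-123 + W\right) 96 = -11808 + 96 W$)
$- \frac{12004}{-18394} + \frac{1}{\left(22200 + r\right) B{\left(f \right)}} = - \frac{12004}{-18394} + \frac{1}{\left(22200 - 20871\right) \left(-11808 + 96 \left(-137\right)\right)} = \left(-12004\right) \left(- \frac{1}{18394}\right) + \frac{1}{1329 \left(-11808 - 13152\right)} = \frac{6002}{9197} + \frac{1}{1329 \left(-24960\right)} = \frac{6002}{9197} + \frac{1}{1329} \left(- \frac{1}{24960}\right) = \frac{6002}{9197} - \frac{1}{33171840} = \frac{199097374483}{305081412480}$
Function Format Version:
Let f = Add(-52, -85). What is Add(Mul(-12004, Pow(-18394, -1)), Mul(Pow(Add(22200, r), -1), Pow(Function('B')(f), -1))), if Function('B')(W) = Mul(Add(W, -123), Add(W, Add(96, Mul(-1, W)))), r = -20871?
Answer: Rational(199097374483, 305081412480) ≈ 0.65260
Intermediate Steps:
f = -137
Function('B')(W) = Add(-11808, Mul(96, W)) (Function('B')(W) = Mul(Add(-123, W), 96) = Add(-11808, Mul(96, W)))
Add(Mul(-12004, Pow(-18394, -1)), Mul(Pow(Add(22200, r), -1), Pow(Function('B')(f), -1))) = Add(Mul(-12004, Pow(-18394, -1)), Mul(Pow(Add(22200, -20871), -1), Pow(Add(-11808, Mul(96, -137)), -1))) = Add(Mul(-12004, Rational(-1, 18394)), Mul(Pow(1329, -1), Pow(Add(-11808, -13152), -1))) = Add(Rational(6002, 9197), Mul(Rational(1, 1329), Pow(-24960, -1))) = Add(Rational(6002, 9197), Mul(Rational(1, 1329), Rational(-1, 24960))) = Add(Rational(6002, 9197), Rational(-1, 33171840)) = Rational(199097374483, 305081412480)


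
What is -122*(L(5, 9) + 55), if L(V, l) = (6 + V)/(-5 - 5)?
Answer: -32879/5 ≈ -6575.8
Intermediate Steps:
L(V, l) = -3/5 - V/10 (L(V, l) = (6 + V)/(-10) = (6 + V)*(-1/10) = -3/5 - V/10)
-122*(L(5, 9) + 55) = -122*((-3/5 - 1/10*5) + 55) = -122*((-3/5 - 1/2) + 55) = -122*(-11/10 + 55) = -122*539/10 = -32879/5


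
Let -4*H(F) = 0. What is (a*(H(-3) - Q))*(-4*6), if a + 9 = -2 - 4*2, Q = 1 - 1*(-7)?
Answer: -3648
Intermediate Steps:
H(F) = 0 (H(F) = -¼*0 = 0)
Q = 8 (Q = 1 + 7 = 8)
a = -19 (a = -9 + (-2 - 4*2) = -9 + (-2 - 8) = -9 - 10 = -19)
(a*(H(-3) - Q))*(-4*6) = (-19*(0 - 1*8))*(-4*6) = -19*(0 - 8)*(-24) = -19*(-8)*(-24) = 152*(-24) = -3648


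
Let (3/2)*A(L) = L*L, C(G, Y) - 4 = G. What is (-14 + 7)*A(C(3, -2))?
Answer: -686/3 ≈ -228.67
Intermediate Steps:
C(G, Y) = 4 + G
A(L) = 2*L²/3 (A(L) = 2*(L*L)/3 = 2*L²/3)
(-14 + 7)*A(C(3, -2)) = (-14 + 7)*(2*(4 + 3)²/3) = -14*7²/3 = -14*49/3 = -7*98/3 = -686/3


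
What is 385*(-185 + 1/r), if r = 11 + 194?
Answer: -2920148/41 ≈ -71223.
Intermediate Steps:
r = 205
385*(-185 + 1/r) = 385*(-185 + 1/205) = 385*(-37924/205) = -2920148/41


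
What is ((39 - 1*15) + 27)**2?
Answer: 2601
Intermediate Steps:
((39 - 1*15) + 27)**2 = ((39 - 15) + 27)**2 = (24 + 27)**2 = 51**2 = 2601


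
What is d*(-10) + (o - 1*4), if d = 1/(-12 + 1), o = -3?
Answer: -67/11 ≈ -6.0909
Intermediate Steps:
d = -1/11 (d = 1/(-11) = -1/11 ≈ -0.090909)
d*(-10) + (o - 1*4) = -1/11*(-10) + (-3 - 1*4) = 10/11 + (-3 - 4) = 10/11 - 7 = -67/11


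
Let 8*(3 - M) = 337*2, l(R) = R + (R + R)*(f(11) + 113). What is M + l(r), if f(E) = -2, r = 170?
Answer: 151315/4 ≈ 37829.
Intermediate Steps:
l(R) = 223*R (l(R) = R + (R + R)*(-2 + 113) = R + (2*R)*111 = R + 222*R = 223*R)
M = -325/4 (M = 3 - 337*2/8 = 3 - ⅛*674 = 3 - 337/4 = -325/4 ≈ -81.250)
M + l(r) = -325/4 + 223*170 = -325/4 + 37910 = 151315/4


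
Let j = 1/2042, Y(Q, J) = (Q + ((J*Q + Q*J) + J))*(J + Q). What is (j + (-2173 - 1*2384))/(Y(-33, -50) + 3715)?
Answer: 9305393/537650432 ≈ 0.017308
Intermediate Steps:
Y(Q, J) = (J + Q)*(J + Q + 2*J*Q) (Y(Q, J) = (Q + ((J*Q + J*Q) + J))*(J + Q) = (Q + (2*J*Q + J))*(J + Q) = (Q + (J + 2*J*Q))*(J + Q) = (J + Q + 2*J*Q)*(J + Q) = (J + Q)*(J + Q + 2*J*Q))
j = 1/2042 ≈ 0.00048972
(j + (-2173 - 1*2384))/(Y(-33, -50) + 3715) = (1/2042 + (-2173 - 1*2384))/(((-50)² + (-33)² + 2*(-50)*(-33) + 2*(-50)*(-33)² + 2*(-33)*(-50)²) + 3715) = (1/2042 + (-2173 - 2384))/((2500 + 1089 + 3300 + 2*(-50)*1089 + 2*(-33)*2500) + 3715) = (1/2042 - 4557)/((2500 + 1089 + 3300 - 108900 - 165000) + 3715) = -9305393/(2042*(-267011 + 3715)) = -9305393/2042/(-263296) = -9305393/2042*(-1/263296) = 9305393/537650432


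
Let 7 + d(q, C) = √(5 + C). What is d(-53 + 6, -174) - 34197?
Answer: -34204 + 13*I ≈ -34204.0 + 13.0*I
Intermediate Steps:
d(q, C) = -7 + √(5 + C)
d(-53 + 6, -174) - 34197 = (-7 + √(5 - 174)) - 34197 = (-7 + √(-169)) - 34197 = (-7 + 13*I) - 34197 = -34204 + 13*I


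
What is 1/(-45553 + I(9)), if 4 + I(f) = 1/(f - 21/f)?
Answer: -20/911137 ≈ -2.1951e-5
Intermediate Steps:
I(f) = -4 + 1/(f - 21/f)
1/(-45553 + I(9)) = 1/(-45553 + (84 + 9 - 4*9**2)/(-21 + 9**2)) = 1/(-45553 + (84 + 9 - 4*81)/(-21 + 81)) = 1/(-45553 + (84 + 9 - 324)/60) = 1/(-45553 + (1/60)*(-231)) = 1/(-45553 - 77/20) = 1/(-911137/20) = -20/911137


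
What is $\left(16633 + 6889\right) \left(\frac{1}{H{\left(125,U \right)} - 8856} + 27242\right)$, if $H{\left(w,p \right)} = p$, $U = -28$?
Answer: $\frac{2846372839447}{4442} \approx 6.4079 \cdot 10^{8}$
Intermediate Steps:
$\left(16633 + 6889\right) \left(\frac{1}{H{\left(125,U \right)} - 8856} + 27242\right) = \left(16633 + 6889\right) \left(\frac{1}{-28 - 8856} + 27242\right) = 23522 \left(\frac{1}{-8884} + 27242\right) = 23522 \left(- \frac{1}{8884} + 27242\right) = 23522 \cdot \frac{242017927}{8884} = \frac{2846372839447}{4442}$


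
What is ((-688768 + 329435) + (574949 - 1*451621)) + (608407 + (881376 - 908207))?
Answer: 345571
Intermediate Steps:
((-688768 + 329435) + (574949 - 1*451621)) + (608407 + (881376 - 908207)) = (-359333 + (574949 - 451621)) + (608407 - 26831) = (-359333 + 123328) + 581576 = -236005 + 581576 = 345571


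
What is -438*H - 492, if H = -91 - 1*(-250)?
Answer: -70134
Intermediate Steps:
H = 159 (H = -91 + 250 = 159)
-438*H - 492 = -438*159 - 492 = -69642 - 492 = -70134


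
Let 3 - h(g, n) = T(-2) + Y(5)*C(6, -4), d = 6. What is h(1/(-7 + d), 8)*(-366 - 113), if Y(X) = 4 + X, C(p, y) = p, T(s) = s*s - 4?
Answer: 24429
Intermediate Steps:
T(s) = -4 + s**2 (T(s) = s**2 - 4 = -4 + s**2)
h(g, n) = -51 (h(g, n) = 3 - ((-4 + (-2)**2) + (4 + 5)*6) = 3 - ((-4 + 4) + 9*6) = 3 - (0 + 54) = 3 - 1*54 = 3 - 54 = -51)
h(1/(-7 + d), 8)*(-366 - 113) = -51*(-366 - 113) = -51*(-479) = 24429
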